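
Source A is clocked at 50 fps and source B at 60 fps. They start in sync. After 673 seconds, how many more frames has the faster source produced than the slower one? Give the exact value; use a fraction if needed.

6730 frames

A emits 50 × 673 = 33650 frames; B emits 60 × 673 = 40380.
Difference = 6730 frames; B is ahead of A.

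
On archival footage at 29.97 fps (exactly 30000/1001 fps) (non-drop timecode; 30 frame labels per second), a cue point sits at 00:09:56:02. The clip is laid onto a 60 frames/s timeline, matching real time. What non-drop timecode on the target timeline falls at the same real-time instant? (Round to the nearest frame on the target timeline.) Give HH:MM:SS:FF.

00:09:56:40

Source frame index: (0×3600 + 9×60 + 56) × 30 + 2 = 17882.
Real time: 17882 / (30000/1001) = 8949941/15000 s.
Target frame: (8949941/15000) × (60) = 8949941/250 ≈ 35799.764 → 35800.
At 60 labels/s: frame 35800 → 00:09:56:40.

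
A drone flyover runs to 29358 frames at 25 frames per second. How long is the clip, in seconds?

1174.32 seconds

Running time = 29358 / (25) = 1174.32 s.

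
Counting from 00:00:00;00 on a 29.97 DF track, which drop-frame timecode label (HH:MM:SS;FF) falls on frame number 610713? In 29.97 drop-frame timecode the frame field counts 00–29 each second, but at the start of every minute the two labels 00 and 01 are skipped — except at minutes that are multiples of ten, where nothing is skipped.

05:39:37;15

Each 10-minute DF block holds 10 × 60 × 30 − 9 × 2 = 17982 frames. 610713 ÷ 17982 → 33 full blocks, remainder 17307.
Within the partial block the first minute is 1800 frames and each further minute 1798, so 9 further minute boundaries passed. Total skipped labels = 18 × 33 + 2 × 9 = 612.
Non-drop label index = 610713 + 612 = 611325; at 30 labels/s that is 05:39:37:15, i.e. DF 05:39:37;15.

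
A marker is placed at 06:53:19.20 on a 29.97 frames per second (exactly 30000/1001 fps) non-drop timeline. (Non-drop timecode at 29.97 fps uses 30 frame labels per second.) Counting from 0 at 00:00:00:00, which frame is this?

Total seconds to the label: (6 × 3600 + 53 × 60 + 19) = 24799.
Frame index = 24799 × 30 + 20 = 743990.

743990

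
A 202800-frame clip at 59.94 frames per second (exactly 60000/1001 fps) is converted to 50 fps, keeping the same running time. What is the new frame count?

Target frames = source frames × (target rate / source rate) = 202800 × (50)/(60000/1001) = 202800 × 1001/1200 = 169169.

169169 frames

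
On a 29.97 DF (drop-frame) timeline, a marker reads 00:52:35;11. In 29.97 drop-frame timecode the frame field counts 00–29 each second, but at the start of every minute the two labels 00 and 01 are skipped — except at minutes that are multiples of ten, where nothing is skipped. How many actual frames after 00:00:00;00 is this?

94567

As if non-drop at 30 labels/s: (0 × 3600 + 52 × 60 + 35) × 30 + 11 = 94661.
Minute boundaries passed: 52; those not divisible by 10: 52 − 5 = 47; dropped labels = 2 × 47 = 94.
Actual frame index = 94661 − 94 = 94567.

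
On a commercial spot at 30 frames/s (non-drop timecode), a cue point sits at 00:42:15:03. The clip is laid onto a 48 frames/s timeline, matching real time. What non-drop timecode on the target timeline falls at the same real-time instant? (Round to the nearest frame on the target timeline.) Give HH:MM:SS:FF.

00:42:15:05

Source frame index: (0×3600 + 42×60 + 15) × 30 + 3 = 76053.
Real time: 76053 / (30) = 25351/10 s.
Target frame: (25351/10) × (48) = 608424/5 ≈ 121684.800 → 121685.
At 48 labels/s: frame 121685 → 00:42:15:05.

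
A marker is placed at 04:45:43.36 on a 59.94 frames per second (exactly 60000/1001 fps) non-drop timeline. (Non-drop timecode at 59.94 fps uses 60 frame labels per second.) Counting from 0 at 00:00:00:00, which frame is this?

1028616

Total seconds to the label: (4 × 3600 + 45 × 60 + 43) = 17143.
Frame index = 17143 × 60 + 36 = 1028616.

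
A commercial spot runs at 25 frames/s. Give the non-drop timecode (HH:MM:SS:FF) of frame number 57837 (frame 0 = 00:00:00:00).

00:38:33:12

57837 ÷ 25 = 2313 full seconds, remainder 12 frames.
2313 s = 0 h 38 min 33 s.
Timecode: 00:38:33:12.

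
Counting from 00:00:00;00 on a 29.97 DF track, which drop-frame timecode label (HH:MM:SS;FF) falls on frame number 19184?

Each 10-minute DF block holds 10 × 60 × 30 − 9 × 2 = 17982 frames. 19184 ÷ 17982 → 1 full block, remainder 1202.
Within the partial block the first minute is 1800 frames and each further minute 1798, so 0 further minute boundaries passed. Total skipped labels = 18 × 1 + 2 × 0 = 18.
Non-drop label index = 19184 + 18 = 19202; at 30 labels/s that is 00:10:40:02, i.e. DF 00:10:40;02.

00:10:40;02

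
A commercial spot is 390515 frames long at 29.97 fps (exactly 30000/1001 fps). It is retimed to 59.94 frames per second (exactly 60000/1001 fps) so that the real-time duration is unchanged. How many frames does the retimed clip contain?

Frames at target rate = 390515 × (60000/1001) / (30000/1001) = 781030.

781030 frames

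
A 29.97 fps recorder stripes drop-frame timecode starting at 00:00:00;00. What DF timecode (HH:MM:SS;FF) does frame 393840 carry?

Each 10-minute DF block holds 10 × 60 × 30 − 9 × 2 = 17982 frames. 393840 ÷ 17982 → 21 full blocks, remainder 16218.
Within the partial block the first minute is 1800 frames and each further minute 1798, so 9 further minute boundaries passed. Total skipped labels = 18 × 21 + 2 × 9 = 396.
Non-drop label index = 393840 + 396 = 394236; at 30 labels/s that is 03:39:01:06, i.e. DF 03:39:01;06.

03:39:01;06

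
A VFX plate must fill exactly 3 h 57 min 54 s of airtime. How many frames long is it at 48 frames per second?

685152 frames

3 h 57 min 54 s = 14274 s.
Frames = 14274 × 48 = 685152.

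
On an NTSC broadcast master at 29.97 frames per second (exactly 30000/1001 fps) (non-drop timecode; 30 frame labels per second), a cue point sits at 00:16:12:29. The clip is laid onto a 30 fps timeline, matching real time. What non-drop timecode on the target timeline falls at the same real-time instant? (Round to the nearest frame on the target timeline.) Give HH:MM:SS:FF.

Source frame index: (0×3600 + 16×60 + 12) × 30 + 29 = 29189.
Real time: 29189 / (30000/1001) = 29218189/30000 s.
Target frame: (29218189/30000) × (30) = 29218189/1000 ≈ 29218.189 → 29218.
At 30 labels/s: frame 29218 → 00:16:13:28.

00:16:13:28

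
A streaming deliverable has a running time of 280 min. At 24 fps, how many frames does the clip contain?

403200 frames

280 min = 16800 s.
Frames = 16800 × 24 = 403200.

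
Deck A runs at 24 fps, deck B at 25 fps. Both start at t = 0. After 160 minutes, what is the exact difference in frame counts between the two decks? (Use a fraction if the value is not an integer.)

9600 frames

160 min = 9600 s.
A emits 24 × 9600 = 230400 frames; B emits 25 × 9600 = 240000.
Difference = 9600 frames; B is ahead of A.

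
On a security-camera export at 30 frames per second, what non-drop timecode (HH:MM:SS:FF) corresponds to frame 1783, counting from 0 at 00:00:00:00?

1783 ÷ 30 = 59 full seconds, remainder 13 frames.
59 s = 0 h 0 min 59 s.
Timecode: 00:00:59:13.

00:00:59:13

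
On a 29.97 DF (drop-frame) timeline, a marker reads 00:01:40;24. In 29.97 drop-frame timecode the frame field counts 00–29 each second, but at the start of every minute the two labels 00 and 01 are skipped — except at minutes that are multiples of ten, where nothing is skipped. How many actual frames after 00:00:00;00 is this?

As if non-drop at 30 labels/s: (0 × 3600 + 1 × 60 + 40) × 30 + 24 = 3024.
Minute boundaries passed: 1; those not divisible by 10: 1 − 0 = 1; dropped labels = 2 × 1 = 2.
Actual frame index = 3024 − 2 = 3022.

3022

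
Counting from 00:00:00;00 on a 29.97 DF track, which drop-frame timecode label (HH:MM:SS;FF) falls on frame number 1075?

Each 10-minute DF block holds 10 × 60 × 30 − 9 × 2 = 17982 frames. 1075 ÷ 17982 → 0 full blocks, remainder 1075.
Within the partial block the first minute is 1800 frames and each further minute 1798, so 0 further minute boundaries passed. Total skipped labels = 18 × 0 + 2 × 0 = 0.
Non-drop label index = 1075 + 0 = 1075; at 30 labels/s that is 00:00:35:25, i.e. DF 00:00:35;25.

00:00:35;25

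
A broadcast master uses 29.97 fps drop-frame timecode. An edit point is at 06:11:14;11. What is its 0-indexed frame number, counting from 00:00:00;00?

667563

As if non-drop at 30 labels/s: (6 × 3600 + 11 × 60 + 14) × 30 + 11 = 668231.
Minute boundaries passed: 371; those not divisible by 10: 371 − 37 = 334; dropped labels = 2 × 334 = 668.
Actual frame index = 668231 − 668 = 667563.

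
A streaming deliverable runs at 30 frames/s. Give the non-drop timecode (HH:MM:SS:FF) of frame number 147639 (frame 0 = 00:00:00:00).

01:22:01:09

147639 ÷ 30 = 4921 full seconds, remainder 9 frames.
4921 s = 1 h 22 min 1 s.
Timecode: 01:22:01:09.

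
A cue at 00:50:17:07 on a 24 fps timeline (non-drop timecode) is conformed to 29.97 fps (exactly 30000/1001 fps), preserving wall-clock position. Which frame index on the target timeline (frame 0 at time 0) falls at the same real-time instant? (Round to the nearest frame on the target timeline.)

frame 90428

Source frame index: (0×3600 + 50×60 + 17) × 24 + 7 = 72415.
Real time: 72415 / (24) = 72415/24 s.
Target frame: (72415/24) × (30000/1001) = 12931250/143 ≈ 90428.322 → 90428.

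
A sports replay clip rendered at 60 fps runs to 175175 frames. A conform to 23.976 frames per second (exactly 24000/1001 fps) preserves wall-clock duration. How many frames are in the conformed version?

Target frames = source frames × (target rate / source rate) = 175175 × (24000/1001)/(60) = 175175 × 400/1001 = 70000.

70000 frames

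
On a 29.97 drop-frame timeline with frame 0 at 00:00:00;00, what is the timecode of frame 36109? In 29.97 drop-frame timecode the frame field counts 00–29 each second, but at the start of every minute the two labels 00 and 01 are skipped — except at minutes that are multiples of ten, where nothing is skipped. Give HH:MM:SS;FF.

00:20:04;25

Ten DF minutes hold 17982 frames, so frame 36109 lies in block 2 (frames 35964–53945) with 145 frames into that block.
The block's first minute is 1800 frames and the rest 1798 each; 145 frames reaches minute 0, so 2 × 18 + 0 × 2 = 36 labels have been skipped so far.
Adding those back, label number 36109 + 36 = 36145 at 30 labels/s is 1204 s + 25 f = 0 h 20 min 4 s frame 25, i.e. 00:20:04;25.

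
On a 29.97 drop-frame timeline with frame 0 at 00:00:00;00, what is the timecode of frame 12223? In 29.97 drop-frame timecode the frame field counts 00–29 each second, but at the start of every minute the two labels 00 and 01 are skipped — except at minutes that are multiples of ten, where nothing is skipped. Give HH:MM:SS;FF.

00:06:47;25

Each 10-minute DF block holds 10 × 60 × 30 − 9 × 2 = 17982 frames. 12223 ÷ 17982 → 0 full blocks, remainder 12223.
Within the partial block the first minute is 1800 frames and each further minute 1798, so 6 further minute boundaries passed. Total skipped labels = 18 × 0 + 2 × 6 = 12.
Non-drop label index = 12223 + 12 = 12235; at 30 labels/s that is 00:06:47:25, i.e. DF 00:06:47;25.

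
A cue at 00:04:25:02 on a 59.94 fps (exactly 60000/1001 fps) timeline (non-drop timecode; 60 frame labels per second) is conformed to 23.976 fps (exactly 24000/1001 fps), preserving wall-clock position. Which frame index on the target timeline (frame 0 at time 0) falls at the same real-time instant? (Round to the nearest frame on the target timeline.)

Source frame index: (0×3600 + 4×60 + 25) × 60 + 2 = 15902.
Real time: 15902 / (60000/1001) = 7958951/30000 s.
Target frame: (7958951/30000) × (24000/1001) = 31804/5 ≈ 6360.800 → 6361.

frame 6361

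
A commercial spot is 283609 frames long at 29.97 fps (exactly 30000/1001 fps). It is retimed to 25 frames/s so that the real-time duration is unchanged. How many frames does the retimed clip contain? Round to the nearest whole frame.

Frames at target rate = 283609 × (25) / (30000/1001) = 283892609/1200 ≈ 236577.174.
Nearest whole frame: 236577.

236577 frames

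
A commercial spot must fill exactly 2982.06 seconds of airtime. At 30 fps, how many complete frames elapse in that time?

89461 frames

Frames = 2982.06 × 30 = 447309/5 ≈ 89461.8000.
Complete frames: 89461.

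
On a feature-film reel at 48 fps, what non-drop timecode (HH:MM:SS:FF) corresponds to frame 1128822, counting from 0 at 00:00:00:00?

1128822 ÷ 48 = 23517 full seconds, remainder 6 frames.
23517 s = 6 h 31 min 57 s.
Timecode: 06:31:57:06.

06:31:57:06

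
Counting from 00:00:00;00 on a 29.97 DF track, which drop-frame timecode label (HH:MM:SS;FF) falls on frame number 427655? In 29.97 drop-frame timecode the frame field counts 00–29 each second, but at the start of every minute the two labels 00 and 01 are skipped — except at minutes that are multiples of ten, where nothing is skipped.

03:57:49;13

Each 10-minute DF block holds 10 × 60 × 30 − 9 × 2 = 17982 frames. 427655 ÷ 17982 → 23 full blocks, remainder 14069.
Within the partial block the first minute is 1800 frames and each further minute 1798, so 7 further minute boundaries passed. Total skipped labels = 18 × 23 + 2 × 7 = 428.
Non-drop label index = 427655 + 428 = 428083; at 30 labels/s that is 03:57:49:13, i.e. DF 03:57:49;13.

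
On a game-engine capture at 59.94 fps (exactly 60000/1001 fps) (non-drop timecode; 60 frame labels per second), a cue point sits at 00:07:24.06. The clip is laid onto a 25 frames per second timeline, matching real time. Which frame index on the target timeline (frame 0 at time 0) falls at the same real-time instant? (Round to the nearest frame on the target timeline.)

Source frame index: (0×3600 + 7×60 + 24) × 60 + 6 = 26646.
Real time: 26646 / (60000/1001) = 4445441/10000 s.
Target frame: (4445441/10000) × (25) = 4445441/400 ≈ 11113.603 → 11114.

frame 11114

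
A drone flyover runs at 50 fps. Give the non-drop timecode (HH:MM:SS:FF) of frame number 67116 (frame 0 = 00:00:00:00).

00:22:22:16

67116 ÷ 50 = 1342 full seconds, remainder 16 frames.
1342 s = 0 h 22 min 22 s.
Timecode: 00:22:22:16.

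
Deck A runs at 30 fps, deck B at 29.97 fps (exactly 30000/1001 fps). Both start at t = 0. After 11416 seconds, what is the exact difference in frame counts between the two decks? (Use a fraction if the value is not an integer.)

A emits 30 × 11416 = 342480 frames; B emits 30000/1001 × 11416 = 342480000/1001.
Difference = 342480/1001 frames (≈ 342.1379); B is behind A.

342480/1001 frames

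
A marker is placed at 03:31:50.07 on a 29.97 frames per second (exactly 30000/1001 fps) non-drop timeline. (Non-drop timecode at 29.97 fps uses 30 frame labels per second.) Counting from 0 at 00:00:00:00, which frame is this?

frame 381307

Total seconds to the label: (3 × 3600 + 31 × 60 + 50) = 12710.
Frame index = 12710 × 30 + 7 = 381307.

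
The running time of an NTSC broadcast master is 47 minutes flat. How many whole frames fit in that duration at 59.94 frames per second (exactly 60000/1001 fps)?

169030 frames

47 min = 2820 s.
Frames = 2820 × 60000/1001 = 169200000/1001 ≈ 169030.9690.
Complete frames: 169030.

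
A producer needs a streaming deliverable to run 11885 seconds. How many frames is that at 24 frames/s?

285240 frames

Frames = 11885 × 24 = 285240.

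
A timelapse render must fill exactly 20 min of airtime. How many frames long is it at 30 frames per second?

36000 frames

20 min = 1200 s.
Frames = 1200 × 30 = 36000.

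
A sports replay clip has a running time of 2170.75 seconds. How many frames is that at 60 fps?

130245 frames

Frames = 2170.75 × 60 = 130245.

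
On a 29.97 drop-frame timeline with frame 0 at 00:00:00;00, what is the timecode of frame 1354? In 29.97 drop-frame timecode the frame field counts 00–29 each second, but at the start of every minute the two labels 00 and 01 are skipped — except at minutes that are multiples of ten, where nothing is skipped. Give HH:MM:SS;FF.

00:00:45;04

Ten DF minutes hold 17982 frames, so frame 1354 lies in block 0 (frames 0–17981) with 1354 frames into that block.
The block's first minute is 1800 frames and the rest 1798 each; 1354 frames reaches minute 0, so 0 × 18 + 0 × 2 = 0 labels have been skipped so far.
Adding those back, label number 1354 + 0 = 1354 at 30 labels/s is 45 s + 4 f = 0 h 0 min 45 s frame 4, i.e. 00:00:45;04.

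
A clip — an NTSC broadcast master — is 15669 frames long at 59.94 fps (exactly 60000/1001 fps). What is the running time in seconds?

Running time = 15669 / (60000/1001) = 261.41115 s.

261.41115 seconds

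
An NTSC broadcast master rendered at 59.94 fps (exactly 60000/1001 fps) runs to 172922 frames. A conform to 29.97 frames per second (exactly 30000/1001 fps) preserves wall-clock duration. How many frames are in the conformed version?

86461 frames

Target frames = source frames × (target rate / source rate) = 172922 × (30000/1001)/(60000/1001) = 172922 × 1/2 = 86461.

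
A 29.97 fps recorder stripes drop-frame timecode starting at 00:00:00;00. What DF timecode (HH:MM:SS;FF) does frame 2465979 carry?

22:51:21;17

Ten DF minutes hold 17982 frames, so frame 2465979 lies in block 137 (frames 2463534–2481515) with 2445 frames into that block.
The block's first minute is 1800 frames and the rest 1798 each; 2445 frames reaches minute 1, so 137 × 18 + 1 × 2 = 2468 labels have been skipped so far.
Adding those back, label number 2465979 + 2468 = 2468447 at 30 labels/s is 82281 s + 17 f = 22 h 51 min 21 s frame 17, i.e. 22:51:21;17.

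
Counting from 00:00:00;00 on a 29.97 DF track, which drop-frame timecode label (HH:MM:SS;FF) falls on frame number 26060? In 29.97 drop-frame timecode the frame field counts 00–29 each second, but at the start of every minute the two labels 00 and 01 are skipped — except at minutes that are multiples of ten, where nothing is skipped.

00:14:29;16

Each 10-minute DF block holds 10 × 60 × 30 − 9 × 2 = 17982 frames. 26060 ÷ 17982 → 1 full block, remainder 8078.
Within the partial block the first minute is 1800 frames and each further minute 1798, so 4 further minute boundaries passed. Total skipped labels = 18 × 1 + 2 × 4 = 26.
Non-drop label index = 26060 + 26 = 26086; at 30 labels/s that is 00:14:29:16, i.e. DF 00:14:29;16.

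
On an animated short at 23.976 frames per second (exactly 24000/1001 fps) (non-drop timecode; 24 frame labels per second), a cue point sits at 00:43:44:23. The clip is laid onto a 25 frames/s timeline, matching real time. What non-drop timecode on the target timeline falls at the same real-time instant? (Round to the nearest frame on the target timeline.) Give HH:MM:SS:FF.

00:43:47:15

Source frame index: (0×3600 + 43×60 + 44) × 24 + 23 = 62999.
Real time: 62999 / (24000/1001) = 63061999/24000 s.
Target frame: (63061999/24000) × (25) = 63061999/960 ≈ 65689.582 → 65690.
At 25 labels/s: frame 65690 → 00:43:47:15.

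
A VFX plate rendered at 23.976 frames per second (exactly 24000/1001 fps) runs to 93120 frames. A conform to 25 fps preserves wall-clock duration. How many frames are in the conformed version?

97097 frames

Target frames = source frames × (target rate / source rate) = 93120 × (25)/(24000/1001) = 93120 × 1001/960 = 97097.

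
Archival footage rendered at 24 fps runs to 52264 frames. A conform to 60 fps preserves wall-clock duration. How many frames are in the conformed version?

Target frames = source frames × (target rate / source rate) = 52264 × (60)/(24) = 52264 × 5/2 = 130660.

130660 frames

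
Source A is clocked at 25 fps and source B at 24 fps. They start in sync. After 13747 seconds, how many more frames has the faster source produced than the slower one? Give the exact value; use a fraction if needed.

A emits 25 × 13747 = 343675 frames; B emits 24 × 13747 = 329928.
Difference = 13747 frames; B is behind A.

13747 frames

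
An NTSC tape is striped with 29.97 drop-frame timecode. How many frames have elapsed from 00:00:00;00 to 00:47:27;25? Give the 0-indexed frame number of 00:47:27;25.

As if non-drop at 30 labels/s: (0 × 3600 + 47 × 60 + 27) × 30 + 25 = 85435.
Minute boundaries passed: 47; those not divisible by 10: 47 − 4 = 43; dropped labels = 2 × 43 = 86.
Actual frame index = 85435 − 86 = 85349.

85349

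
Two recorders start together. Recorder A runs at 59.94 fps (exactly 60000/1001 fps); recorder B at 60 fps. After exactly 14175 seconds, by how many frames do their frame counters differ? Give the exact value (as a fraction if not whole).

A emits 60000/1001 × 14175 = 121500000/143 frames; B emits 60 × 14175 = 850500.
Difference = 121500/143 frames (≈ 849.6503); B is ahead of A.

121500/143 frames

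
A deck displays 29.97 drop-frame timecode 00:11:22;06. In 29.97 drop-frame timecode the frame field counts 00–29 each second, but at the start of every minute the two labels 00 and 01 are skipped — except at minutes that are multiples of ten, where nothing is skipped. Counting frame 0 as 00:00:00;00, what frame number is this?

20446

As if non-drop at 30 labels/s: (0 × 3600 + 11 × 60 + 22) × 30 + 6 = 20466.
Minute boundaries passed: 11; those not divisible by 10: 11 − 1 = 10; dropped labels = 2 × 10 = 20.
Actual frame index = 20466 − 20 = 20446.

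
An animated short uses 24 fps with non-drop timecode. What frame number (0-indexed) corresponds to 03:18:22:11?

Total seconds to the label: (3 × 3600 + 18 × 60 + 22) = 11902.
Frame index = 11902 × 24 + 11 = 285659.

frame 285659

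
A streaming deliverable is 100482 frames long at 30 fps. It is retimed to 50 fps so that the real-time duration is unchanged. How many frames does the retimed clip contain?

167470 frames

Target frames = source frames × (target rate / source rate) = 100482 × (50)/(30) = 100482 × 5/3 = 167470.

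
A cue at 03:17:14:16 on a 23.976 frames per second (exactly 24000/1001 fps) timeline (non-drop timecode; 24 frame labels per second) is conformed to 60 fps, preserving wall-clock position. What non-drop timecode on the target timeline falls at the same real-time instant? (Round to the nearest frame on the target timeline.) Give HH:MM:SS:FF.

03:17:26:30

Source frame index: (3×3600 + 17×60 + 14) × 24 + 16 = 284032.
Real time: 284032 / (24000/1001) = 4442438/375 s.
Target frame: (4442438/375) × (60) = 17769752/25 ≈ 710790.080 → 710790.
At 60 labels/s: frame 710790 → 03:17:26:30.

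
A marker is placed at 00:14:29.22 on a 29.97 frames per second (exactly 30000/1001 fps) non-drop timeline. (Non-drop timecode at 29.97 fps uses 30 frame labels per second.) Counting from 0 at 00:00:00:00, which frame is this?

frame 26092

Total seconds to the label: (0 × 3600 + 14 × 60 + 29) = 869.
Frame index = 869 × 30 + 22 = 26092.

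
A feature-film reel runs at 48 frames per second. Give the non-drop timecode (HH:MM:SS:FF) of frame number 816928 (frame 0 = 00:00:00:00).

816928 ÷ 48 = 17019 full seconds, remainder 16 frames.
17019 s = 4 h 43 min 39 s.
Timecode: 04:43:39:16.

04:43:39:16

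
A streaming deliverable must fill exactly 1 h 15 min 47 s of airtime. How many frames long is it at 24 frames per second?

109128 frames

1 h 15 min 47 s = 4547 s.
Frames = 4547 × 24 = 109128.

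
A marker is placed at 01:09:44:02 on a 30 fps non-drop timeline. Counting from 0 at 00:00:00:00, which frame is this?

frame 125522

Total seconds to the label: (1 × 3600 + 9 × 60 + 44) = 4184.
Frame index = 4184 × 30 + 2 = 125522.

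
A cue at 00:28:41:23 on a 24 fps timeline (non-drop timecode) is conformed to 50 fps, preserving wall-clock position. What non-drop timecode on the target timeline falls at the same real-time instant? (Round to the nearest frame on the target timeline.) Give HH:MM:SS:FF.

00:28:41:48

Source frame index: (0×3600 + 28×60 + 41) × 24 + 23 = 41327.
Real time: 41327 / (24) = 41327/24 s.
Target frame: (41327/24) × (50) = 1033175/12 ≈ 86097.917 → 86098.
At 50 labels/s: frame 86098 → 00:28:41:48.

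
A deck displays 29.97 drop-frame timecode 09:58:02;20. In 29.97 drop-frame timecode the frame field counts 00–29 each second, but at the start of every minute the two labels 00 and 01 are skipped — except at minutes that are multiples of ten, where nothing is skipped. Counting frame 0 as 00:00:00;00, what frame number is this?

1075402

Complete 10-minute blocks: 59, each 17982 frames → 1060938.
Remaining 8 whole minutes in the current block: 1800 + 7 × 1798 = 14386 frames.
Within the current minute: 2 × 30 + 20 − 2 = 78 (labels ;00/;01 skipped at this minute). Total = 1060938 + 14386 + 78 = 1075402.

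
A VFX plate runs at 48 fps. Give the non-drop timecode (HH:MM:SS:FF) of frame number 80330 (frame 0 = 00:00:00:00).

00:27:53:26

80330 ÷ 48 = 1673 full seconds, remainder 26 frames.
1673 s = 0 h 27 min 53 s.
Timecode: 00:27:53:26.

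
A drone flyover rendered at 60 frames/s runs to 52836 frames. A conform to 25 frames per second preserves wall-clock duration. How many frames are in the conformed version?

Target frames = source frames × (target rate / source rate) = 52836 × (25)/(60) = 52836 × 5/12 = 22015.

22015 frames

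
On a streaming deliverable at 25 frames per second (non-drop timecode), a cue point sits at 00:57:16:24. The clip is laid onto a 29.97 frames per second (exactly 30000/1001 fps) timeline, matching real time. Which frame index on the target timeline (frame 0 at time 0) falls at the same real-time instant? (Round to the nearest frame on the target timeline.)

Source frame index: (0×3600 + 57×60 + 16) × 25 + 24 = 85924.
Real time: 85924 / (25) = 85924/25 s.
Target frame: (85924/25) × (30000/1001) = 103108800/1001 ≈ 103005.794 → 103006.

frame 103006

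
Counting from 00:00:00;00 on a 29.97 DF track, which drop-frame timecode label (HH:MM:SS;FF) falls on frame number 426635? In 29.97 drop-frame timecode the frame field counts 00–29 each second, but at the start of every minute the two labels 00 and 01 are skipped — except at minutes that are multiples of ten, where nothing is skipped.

Ten DF minutes hold 17982 frames, so frame 426635 lies in block 23 (frames 413586–431567) with 13049 frames into that block.
The block's first minute is 1800 frames and the rest 1798 each; 13049 frames reaches minute 7, so 23 × 18 + 7 × 2 = 428 labels have been skipped so far.
Adding those back, label number 426635 + 428 = 427063 at 30 labels/s is 14235 s + 13 f = 3 h 57 min 15 s frame 13, i.e. 03:57:15;13.

03:57:15;13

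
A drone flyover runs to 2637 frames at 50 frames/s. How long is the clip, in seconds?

52.74 seconds

Running time = 2637 / (50) = 52.74 s.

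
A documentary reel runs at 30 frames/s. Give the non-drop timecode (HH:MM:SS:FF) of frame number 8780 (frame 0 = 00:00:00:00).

8780 ÷ 30 = 292 full seconds, remainder 20 frames.
292 s = 0 h 4 min 52 s.
Timecode: 00:04:52:20.

00:04:52:20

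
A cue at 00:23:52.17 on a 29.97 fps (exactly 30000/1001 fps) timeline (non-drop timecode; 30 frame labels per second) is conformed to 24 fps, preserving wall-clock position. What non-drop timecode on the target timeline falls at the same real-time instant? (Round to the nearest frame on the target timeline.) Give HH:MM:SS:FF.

00:23:54:00

Source frame index: (0×3600 + 23×60 + 52) × 30 + 17 = 42977.
Real time: 42977 / (30000/1001) = 43019977/30000 s.
Target frame: (43019977/30000) × (24) = 43019977/1250 ≈ 34415.982 → 34416.
At 24 labels/s: frame 34416 → 00:23:54:00.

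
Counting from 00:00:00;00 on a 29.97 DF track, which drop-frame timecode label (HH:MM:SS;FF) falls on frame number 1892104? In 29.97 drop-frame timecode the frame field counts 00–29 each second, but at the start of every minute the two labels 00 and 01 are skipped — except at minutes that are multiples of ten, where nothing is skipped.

17:32:13;08

Each 10-minute DF block holds 10 × 60 × 30 − 9 × 2 = 17982 frames. 1892104 ÷ 17982 → 105 full blocks, remainder 3994.
Within the partial block the first minute is 1800 frames and each further minute 1798, so 2 further minute boundaries passed. Total skipped labels = 18 × 105 + 2 × 2 = 1894.
Non-drop label index = 1892104 + 1894 = 1893998; at 30 labels/s that is 17:32:13:08, i.e. DF 17:32:13;08.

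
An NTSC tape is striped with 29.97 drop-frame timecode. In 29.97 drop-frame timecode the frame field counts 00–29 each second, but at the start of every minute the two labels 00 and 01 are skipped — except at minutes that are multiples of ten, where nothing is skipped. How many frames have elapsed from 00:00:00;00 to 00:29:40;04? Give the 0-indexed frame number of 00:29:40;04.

53350

As if non-drop at 30 labels/s: (0 × 3600 + 29 × 60 + 40) × 30 + 4 = 53404.
Minute boundaries passed: 29; those not divisible by 10: 29 − 2 = 27; dropped labels = 2 × 27 = 54.
Actual frame index = 53404 − 54 = 53350.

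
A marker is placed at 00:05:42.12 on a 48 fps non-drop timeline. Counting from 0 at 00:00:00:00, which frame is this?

frame 16428

Total seconds to the label: (0 × 3600 + 5 × 60 + 42) = 342.
Frame index = 342 × 48 + 12 = 16428.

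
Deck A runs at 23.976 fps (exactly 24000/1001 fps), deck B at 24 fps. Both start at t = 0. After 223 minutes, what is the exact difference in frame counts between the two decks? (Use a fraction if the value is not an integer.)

223 min = 13380 s.
A emits 24000/1001 × 13380 = 321120000/1001 frames; B emits 24 × 13380 = 321120.
Difference = 321120/1001 frames (≈ 320.7992); B is ahead of A.

321120/1001 frames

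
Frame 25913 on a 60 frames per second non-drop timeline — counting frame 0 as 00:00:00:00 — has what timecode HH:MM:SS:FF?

25913 ÷ 60 = 431 full seconds, remainder 53 frames.
431 s = 0 h 7 min 11 s.
Timecode: 00:07:11:53.

00:07:11:53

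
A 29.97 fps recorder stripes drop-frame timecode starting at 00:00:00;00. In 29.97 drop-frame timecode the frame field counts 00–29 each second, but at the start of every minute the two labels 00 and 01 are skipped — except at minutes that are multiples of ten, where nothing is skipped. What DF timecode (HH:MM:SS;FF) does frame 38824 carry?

00:21:35;12

Ten DF minutes hold 17982 frames, so frame 38824 lies in block 2 (frames 35964–53945) with 2860 frames into that block.
The block's first minute is 1800 frames and the rest 1798 each; 2860 frames reaches minute 1, so 2 × 18 + 1 × 2 = 38 labels have been skipped so far.
Adding those back, label number 38824 + 38 = 38862 at 30 labels/s is 1295 s + 12 f = 0 h 21 min 35 s frame 12, i.e. 00:21:35;12.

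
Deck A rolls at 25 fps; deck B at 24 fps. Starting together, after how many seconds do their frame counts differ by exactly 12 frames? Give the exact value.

12 seconds

The gap grows by |24 − 25| = 1 frame per second.
Time for a 12-frame gap: 12 ÷ (1) = 12 s.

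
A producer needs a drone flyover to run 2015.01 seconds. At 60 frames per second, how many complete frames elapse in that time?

120900 frames

Frames = 2015.01 × 60 = 604503/5 ≈ 120900.6000.
Complete frames: 120900.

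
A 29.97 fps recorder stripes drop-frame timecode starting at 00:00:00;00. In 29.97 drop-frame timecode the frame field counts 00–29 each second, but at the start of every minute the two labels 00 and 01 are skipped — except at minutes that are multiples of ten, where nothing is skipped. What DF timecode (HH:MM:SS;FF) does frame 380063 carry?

Ten DF minutes hold 17982 frames, so frame 380063 lies in block 21 (frames 377622–395603) with 2441 frames into that block.
The block's first minute is 1800 frames and the rest 1798 each; 2441 frames reaches minute 1, so 21 × 18 + 1 × 2 = 380 labels have been skipped so far.
Adding those back, label number 380063 + 380 = 380443 at 30 labels/s is 12681 s + 13 f = 3 h 31 min 21 s frame 13, i.e. 03:31:21;13.

03:31:21;13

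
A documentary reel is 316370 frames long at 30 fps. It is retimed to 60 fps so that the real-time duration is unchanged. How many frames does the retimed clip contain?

632740 frames

Target frames = source frames × (target rate / source rate) = 316370 × (60)/(30) = 316370 × 2 = 632740.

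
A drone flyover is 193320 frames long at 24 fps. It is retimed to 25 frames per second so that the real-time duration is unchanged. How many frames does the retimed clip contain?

Target frames = source frames × (target rate / source rate) = 193320 × (25)/(24) = 193320 × 25/24 = 201375.

201375 frames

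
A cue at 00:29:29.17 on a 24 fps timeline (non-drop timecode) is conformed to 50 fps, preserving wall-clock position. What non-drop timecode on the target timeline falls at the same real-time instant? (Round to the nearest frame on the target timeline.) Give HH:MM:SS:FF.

Source frame index: (0×3600 + 29×60 + 29) × 24 + 17 = 42473.
Real time: 42473 / (24) = 42473/24 s.
Target frame: (42473/24) × (50) = 1061825/12 ≈ 88485.417 → 88485.
At 50 labels/s: frame 88485 → 00:29:29:35.

00:29:29:35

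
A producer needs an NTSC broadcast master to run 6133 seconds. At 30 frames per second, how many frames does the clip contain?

Frames = 6133 × 30 = 183990.

183990 frames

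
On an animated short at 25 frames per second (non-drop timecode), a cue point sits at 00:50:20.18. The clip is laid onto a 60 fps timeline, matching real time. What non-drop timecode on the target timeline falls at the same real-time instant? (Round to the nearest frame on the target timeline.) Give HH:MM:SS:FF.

00:50:20:43

Source frame index: (0×3600 + 50×60 + 20) × 25 + 18 = 75518.
Real time: 75518 / (25) = 75518/25 s.
Target frame: (75518/25) × (60) = 906216/5 ≈ 181243.200 → 181243.
At 60 labels/s: frame 181243 → 00:50:20:43.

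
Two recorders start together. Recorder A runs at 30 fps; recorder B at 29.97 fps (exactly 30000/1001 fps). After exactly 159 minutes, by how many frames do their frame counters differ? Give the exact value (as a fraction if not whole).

159 min = 9540 s.
A emits 30 × 9540 = 286200 frames; B emits 30000/1001 × 9540 = 286200000/1001.
Difference = 286200/1001 frames (≈ 285.9141); B is behind A.

286200/1001 frames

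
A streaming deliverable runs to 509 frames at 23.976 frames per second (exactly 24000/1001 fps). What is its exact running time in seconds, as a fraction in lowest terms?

Running time = 509 ÷ (24000/1001) = 509 × 1001/24000 = 509509/24000 s.

509509/24000 seconds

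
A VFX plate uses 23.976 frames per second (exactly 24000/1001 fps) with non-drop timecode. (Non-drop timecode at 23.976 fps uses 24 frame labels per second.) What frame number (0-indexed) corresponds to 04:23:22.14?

Total seconds to the label: (4 × 3600 + 23 × 60 + 22) = 15802.
Frame index = 15802 × 24 + 14 = 379262.

frame 379262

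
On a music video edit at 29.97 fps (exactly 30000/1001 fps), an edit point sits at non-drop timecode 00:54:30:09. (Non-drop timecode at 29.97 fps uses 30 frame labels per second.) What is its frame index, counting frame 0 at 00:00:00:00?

Total seconds to the label: (0 × 3600 + 54 × 60 + 30) = 3270.
Frame index = 3270 × 30 + 9 = 98109.

frame 98109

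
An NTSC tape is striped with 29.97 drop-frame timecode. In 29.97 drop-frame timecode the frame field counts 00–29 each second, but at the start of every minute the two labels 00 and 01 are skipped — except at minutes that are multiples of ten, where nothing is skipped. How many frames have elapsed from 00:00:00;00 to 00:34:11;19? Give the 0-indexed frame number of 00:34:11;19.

61487

Complete 10-minute blocks: 3, each 17982 frames → 53946.
Remaining 4 whole minutes in the current block: 1800 + 3 × 1798 = 7194 frames.
Within the current minute: 11 × 30 + 19 − 2 = 347 (labels ;00/;01 skipped at this minute). Total = 53946 + 7194 + 347 = 61487.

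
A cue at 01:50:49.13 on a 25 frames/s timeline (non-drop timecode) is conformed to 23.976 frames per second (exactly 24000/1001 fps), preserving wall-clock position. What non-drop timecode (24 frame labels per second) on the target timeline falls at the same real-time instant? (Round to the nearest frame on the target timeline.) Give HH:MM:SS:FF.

01:50:42:21

Source frame index: (1×3600 + 50×60 + 49) × 25 + 13 = 166238.
Real time: 166238 / (25) = 166238/25 s.
Target frame: (166238/25) × (24000/1001) = 159588480/1001 ≈ 159429.051 → 159429.
At 24 labels/s: frame 159429 → 01:50:42:21.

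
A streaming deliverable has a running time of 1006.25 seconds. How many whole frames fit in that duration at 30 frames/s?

30187 frames

Frames = 1006.25 × 30 = 60375/2 ≈ 30187.5000.
Complete frames: 30187.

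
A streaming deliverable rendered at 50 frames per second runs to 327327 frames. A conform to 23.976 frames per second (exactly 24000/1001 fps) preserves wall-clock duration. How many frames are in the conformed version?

156960 frames

Target frames = source frames × (target rate / source rate) = 327327 × (24000/1001)/(50) = 327327 × 480/1001 = 156960.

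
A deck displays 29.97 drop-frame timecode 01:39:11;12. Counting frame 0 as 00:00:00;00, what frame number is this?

178362

As if non-drop at 30 labels/s: (1 × 3600 + 39 × 60 + 11) × 30 + 12 = 178542.
Minute boundaries passed: 99; those not divisible by 10: 99 − 9 = 90; dropped labels = 2 × 90 = 180.
Actual frame index = 178542 − 180 = 178362.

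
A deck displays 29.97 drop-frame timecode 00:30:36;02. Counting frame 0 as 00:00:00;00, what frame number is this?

As if non-drop at 30 labels/s: (0 × 3600 + 30 × 60 + 36) × 30 + 2 = 55082.
Minute boundaries passed: 30; those not divisible by 10: 30 − 3 = 27; dropped labels = 2 × 27 = 54.
Actual frame index = 55082 − 54 = 55028.

55028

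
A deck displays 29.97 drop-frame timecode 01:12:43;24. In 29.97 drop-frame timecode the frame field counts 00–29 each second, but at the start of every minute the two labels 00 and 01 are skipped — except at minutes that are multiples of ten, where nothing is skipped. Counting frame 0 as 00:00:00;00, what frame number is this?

130784

Complete 10-minute blocks: 7, each 17982 frames → 125874.
Remaining 2 whole minutes in the current block: 1800 + 1 × 1798 = 3598 frames.
Within the current minute: 43 × 30 + 24 − 2 = 1312 (labels ;00/;01 skipped at this minute). Total = 125874 + 3598 + 1312 = 130784.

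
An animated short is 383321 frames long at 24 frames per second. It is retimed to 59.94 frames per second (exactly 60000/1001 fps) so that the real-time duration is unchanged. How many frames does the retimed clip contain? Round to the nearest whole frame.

Frames at target rate = 383321 × (60000/1001) / (24) = 958302500/1001 ≈ 957345.155.
Nearest whole frame: 957345.

957345 frames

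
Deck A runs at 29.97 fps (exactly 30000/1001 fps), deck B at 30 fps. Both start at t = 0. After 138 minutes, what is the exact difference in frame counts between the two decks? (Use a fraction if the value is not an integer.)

138 min = 8280 s.
A emits 30000/1001 × 8280 = 248400000/1001 frames; B emits 30 × 8280 = 248400.
Difference = 248400/1001 frames (≈ 248.1518); B is ahead of A.

248400/1001 frames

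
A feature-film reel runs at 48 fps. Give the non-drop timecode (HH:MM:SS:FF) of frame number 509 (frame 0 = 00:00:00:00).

00:00:10:29

509 ÷ 48 = 10 full seconds, remainder 29 frames.
10 s = 0 h 0 min 10 s.
Timecode: 00:00:10:29.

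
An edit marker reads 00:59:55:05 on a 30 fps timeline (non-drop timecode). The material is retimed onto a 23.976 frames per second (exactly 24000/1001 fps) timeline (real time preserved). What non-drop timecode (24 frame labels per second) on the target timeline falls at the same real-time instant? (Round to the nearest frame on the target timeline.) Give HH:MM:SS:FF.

Source frame index: (0×3600 + 59×60 + 55) × 30 + 5 = 107855.
Real time: 107855 / (30) = 21571/6 s.
Target frame: (21571/6) × (24000/1001) = 7844000/91 ≈ 86197.802 → 86198.
At 24 labels/s: frame 86198 → 00:59:51:14.

00:59:51:14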